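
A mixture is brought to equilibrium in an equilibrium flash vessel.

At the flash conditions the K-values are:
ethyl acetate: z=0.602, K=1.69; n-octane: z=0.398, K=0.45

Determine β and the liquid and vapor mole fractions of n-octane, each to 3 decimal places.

β = 0.518, x_n-octane = 0.556, y_n-octane = 0.250

Material balance + equilibrium reduce to Σ zᵢ(Kᵢ−1)/(1+β(Kᵢ−1)) = 0.
g(0) = ΣzᵢKᵢ − 1 = 0.196 and g(1) = 1 − Σzᵢ/Kᵢ = -0.241, so a root lies in (0, 1).
Newton iteration, β⁰ = 0.5:
  β = 0.500: g = 0.0069, g' = -0.387 → β = 0.518
Converged at β = 0.518.
Compositions from xᵢ = zᵢ/(1+β(Kᵢ−1)), yᵢ = Kᵢxᵢ:
  ethyl acetate: x = 0.444, y = 0.750
  n-octane: x = 0.556, y = 0.250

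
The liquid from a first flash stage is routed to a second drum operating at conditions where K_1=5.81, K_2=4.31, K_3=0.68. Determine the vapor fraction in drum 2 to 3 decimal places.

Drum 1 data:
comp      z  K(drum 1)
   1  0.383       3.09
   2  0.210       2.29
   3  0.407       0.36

V/F (drum 2) = 0.655

Drum 1:
Newton iteration, ψ₁⁰ = 0.54:
  ψ₁ = 0.540: g = 0.1377, g' = -0.880 → ψ₁ = 0.696
  ψ₁ = 0.696: g = -0.0013, g' = -0.917 → ψ₁ = 0.695
Converged at ψ₁ = 0.695.
Drum-1 compositions:
  1: x = 0.156, y = 0.483
  2: x = 0.111, y = 0.254
  3: x = 0.733, y = 0.264
Drum-2 feed = drum-1 liquid: z₂ = (0.1562, 0.1107, 0.7331).
Drum 2:
Rachford–Rice: g(ψ₂) = Σ zᵢ(Kᵢ−1)/(1+ψ₂(Kᵢ−1)) = 0.
g(0) = ΣzᵢKᵢ − 1 = 0.883 and g(1) = 1 − Σzᵢ/Kᵢ = -0.131, so a root lies in (0, 1).
Iterate (Newton) starting at ψ₂ = 0.61:
  ψ₂ = 0.610: g = 0.0208, g' = -0.482 → ψ₂ = 0.653
  ψ₂ = 0.653: g = 0.0007, g' = -0.452 → ψ₂ = 0.655
Converged at ψ₂ = 0.655.
  1: x = 0.038, y = 0.219
  2: x = 0.035, y = 0.151
  3: x = 0.927, y = 0.631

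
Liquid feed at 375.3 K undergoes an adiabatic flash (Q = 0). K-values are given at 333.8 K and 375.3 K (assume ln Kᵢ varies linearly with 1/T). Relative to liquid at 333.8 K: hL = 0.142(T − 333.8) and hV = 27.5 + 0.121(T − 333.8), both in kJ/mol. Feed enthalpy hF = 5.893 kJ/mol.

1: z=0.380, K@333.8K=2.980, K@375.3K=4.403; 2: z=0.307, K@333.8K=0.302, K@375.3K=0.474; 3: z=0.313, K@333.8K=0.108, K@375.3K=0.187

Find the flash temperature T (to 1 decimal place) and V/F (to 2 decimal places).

Adiabatic flash: solve Rachford–Rice at each trial T, then check hF = ψ·hV(T) + (1−ψ)·hL(T).
  T = 333.8 K: K = (2.980, 0.302, 0.108), RR gives ψ = 0.163, H_out = 4.489 kJ/mol
  T = 375.3 K: K = (4.403, 0.474, 0.187), RR gives ψ = 0.376, H_out = 15.896 kJ/mol
  T = 354.6 K: K = (3.666, 0.384, 0.145), RR gives ψ = 0.279, H_out = 10.516 kJ/mol
  T = 344.2 K: K = (3.315, 0.342, 0.125), RR gives ψ = 0.225, H_out = 7.623 kJ/mol
  T = 339.0 K: K = (3.146, 0.321, 0.117), RR gives ψ = 0.196, H_out = 6.094 kJ/mol
  T = 336.4 K: K = (3.062, 0.312, 0.112), RR gives ψ = 0.180, H_out = 5.302 kJ/mol
  T = 337.7 K: K = (3.104, 0.317, 0.114), RR gives ψ = 0.188, H_out = 5.700 kJ/mol
Linear interpolation between T = 337.7 (H_out = 5.700) and T = 339.0 (H_out = 6.094) on hF = 5.893 gives T ≈ 338.3 K, at which ψ = 0.19.

T = 338.3 K, V/F = 0.19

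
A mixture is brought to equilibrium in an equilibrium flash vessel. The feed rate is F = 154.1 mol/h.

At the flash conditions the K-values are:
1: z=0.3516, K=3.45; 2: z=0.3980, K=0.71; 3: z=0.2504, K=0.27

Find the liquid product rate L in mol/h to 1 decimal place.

L = 83.9 mol/h

Let β = V/F and solve Σ zᵢ(Kᵢ−1)/(1+β(Kᵢ−1)) = 0.
g(0) = ΣzᵢKᵢ − 1 = 0.5632 and g(1) = 1 − Σzᵢ/Kᵢ = -0.5899, so a root lies in (0, 1).
Newton iteration, β⁰ = 0.59:
  β = 0.5900: g = -0.10808, g' = -0.8133 → β = 0.4571
  β = 0.4571: g = -0.00105, g' = -0.8147 → β = 0.4558
Converged at β = 0.4558.
Then V = β·F = 0.4558·154.1 = 70.2 mol/h and L = F − V = 83.9 mol/h.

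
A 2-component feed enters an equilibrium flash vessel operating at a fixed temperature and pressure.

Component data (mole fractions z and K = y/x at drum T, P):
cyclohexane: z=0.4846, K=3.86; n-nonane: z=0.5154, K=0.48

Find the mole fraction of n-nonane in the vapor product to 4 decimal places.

y_n-nonane = 0.4062

Newton iteration, V/F⁰ = 0.5:
  V/F = 0.5000: g = 0.20818, g' = -0.9258 → V/F = 0.7249
  V/F = 0.7249: g = 0.02085, g' = -0.7787 → V/F = 0.7516
  V/F = 0.7516: g = 0.00005, g' = -0.7751 → V/F = 0.7517
Converged at V/F = 0.7517.
Compositions from xᵢ = zᵢ/(1+V/F(Kᵢ−1)), yᵢ = Kᵢxᵢ:
  cyclohexane: x = 0.1538, y = 0.5938
  n-nonane: x = 0.8462, y = 0.4062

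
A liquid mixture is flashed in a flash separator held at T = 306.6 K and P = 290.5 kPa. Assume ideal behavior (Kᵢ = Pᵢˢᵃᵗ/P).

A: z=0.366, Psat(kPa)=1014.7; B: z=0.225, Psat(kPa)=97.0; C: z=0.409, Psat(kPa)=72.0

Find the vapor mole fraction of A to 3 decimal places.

Raoult's law: Kᵢ = Pᵢˢᵃᵗ/P = Pᵢˢᵃᵗ/290.5.
  K_A = 1014.7/290.5 = 3.49294, K_B = 97.0/290.5 = 0.33391, K_C = 72.0/290.5 = 0.24785
Rachford–Rice: g(V/F) = Σ zᵢ(Kᵢ−1)/(1+V/F(Kᵢ−1)) = 0.
Check two-phase: ΣzᵢKᵢ = 1.455 > 1 and Σzᵢ/Kᵢ = 2.429 > 1, so g(0) = 0.455 > 0 and g(1) = -1.429 < 0.
Iterate (Newton) starting at V/F = 0.5:
  V/F = 0.500: g = -0.3116, g' = -1.270 → V/F = 0.255
  V/F = 0.255: g = -0.0027, g' = -1.350 → V/F = 0.253
Converged at V/F = 0.253.
Compositions from xᵢ = zᵢ/(1+V/F(Kᵢ−1)), yᵢ = Kᵢxᵢ:
  A: x = 0.225, y = 0.785
  B: x = 0.270, y = 0.090
  C: x = 0.505, y = 0.125

y_A = 0.785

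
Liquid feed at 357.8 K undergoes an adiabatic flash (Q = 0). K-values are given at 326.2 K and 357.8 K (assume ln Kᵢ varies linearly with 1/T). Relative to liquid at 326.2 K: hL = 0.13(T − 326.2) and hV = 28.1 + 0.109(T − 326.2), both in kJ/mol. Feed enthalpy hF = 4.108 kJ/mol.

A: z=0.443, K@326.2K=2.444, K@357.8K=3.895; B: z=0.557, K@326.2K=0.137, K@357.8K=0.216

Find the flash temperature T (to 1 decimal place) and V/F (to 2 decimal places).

T = 327.4 K, V/F = 0.14

Adiabatic flash: solve Rachford–Rice at each trial T, then check hF = ψ·hV(T) + (1−ψ)·hL(T).
  T = 326.2 K: K = (2.444, 0.137), RR gives ψ = 0.128, H_out = 3.585 kJ/mol
  T = 357.8 K: K = (3.895, 0.216), RR gives ψ = 0.373, H_out = 14.332 kJ/mol
  T = 342.0 K: K = (3.119, 0.174), RR gives ψ = 0.273, H_out = 9.644 kJ/mol
  T = 334.1 K: K = (2.769, 0.155), RR gives ψ = 0.209, H_out = 6.871 kJ/mol
  T = 330.1 K: K = (2.601, 0.146), RR gives ψ = 0.171, H_out = 5.288 kJ/mol
  T = 328.1 K: K = (2.520, 0.141), RR gives ψ = 0.149, H_out = 4.437 kJ/mol
Linear interpolation between T = 326.2 (H_out = 3.585) and T = 328.1 (H_out = 4.437) on hF = 4.108 gives T ≈ 327.4 K, at which ψ = 0.14.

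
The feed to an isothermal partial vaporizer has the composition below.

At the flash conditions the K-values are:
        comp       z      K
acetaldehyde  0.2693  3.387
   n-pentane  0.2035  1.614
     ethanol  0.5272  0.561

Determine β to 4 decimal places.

Let β = V/F and solve Σ zᵢ(Kᵢ−1)/(1+β(Kᵢ−1)) = 0.
Feasibility: ΣzᵢKᵢ = 1.5363, Σzᵢ/Kᵢ = 1.1453 — both > 1, two phases present.
Newton iteration, β⁰ = 0.5:
  β = 0.5000: g = 0.09213, g' = -0.5306 → β = 0.6736
  β = 0.6736: g = 0.00625, g' = -0.4688 → β = 0.6870
Converged at β = 0.6870.

β = 0.6870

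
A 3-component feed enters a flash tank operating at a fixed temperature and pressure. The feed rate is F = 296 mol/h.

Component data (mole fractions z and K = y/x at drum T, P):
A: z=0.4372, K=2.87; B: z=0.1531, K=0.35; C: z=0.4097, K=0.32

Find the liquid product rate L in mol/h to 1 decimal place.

Newton–Raphson from ψ = 0.34:
  ψ = 0.3400: g = 0.00967, g' = -0.9985 → ψ = 0.3497
Converged at ψ = 0.3497.
Then V = ψ·F = 0.3497·296 = 103.5 mol/h and L = F − V = 192.5 mol/h.

L = 192.5 mol/h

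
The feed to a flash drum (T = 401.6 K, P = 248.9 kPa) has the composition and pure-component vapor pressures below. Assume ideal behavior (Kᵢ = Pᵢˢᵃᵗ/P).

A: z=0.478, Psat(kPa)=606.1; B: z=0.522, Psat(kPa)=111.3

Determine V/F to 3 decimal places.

V/F = 0.501

Raoult's law: Kᵢ = Pᵢˢᵃᵗ/P = Pᵢˢᵃᵗ/248.9.
  K_A = 606.1/248.9 = 2.43511, K_B = 111.3/248.9 = 0.44717
Binary case is linear: z₁(K₁−1)(1+V/F(K₂−1)) + z₂(K₂−1)(1+V/F(K₁−1)) = 0
⇒ V/F = [z₁(K₁−1)+z₂(K₂−1)] / [−(K₁−1)(K₂−1)] = 0.3974/0.7934 = 0.501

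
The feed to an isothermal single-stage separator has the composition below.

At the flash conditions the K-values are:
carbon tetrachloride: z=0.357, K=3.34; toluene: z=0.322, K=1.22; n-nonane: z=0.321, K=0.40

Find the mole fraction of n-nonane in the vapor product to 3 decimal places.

Iterate (Newton) starting at ψ = 0.57:
  ψ = 0.570: g = 0.1282, g' = -0.638 → ψ = 0.771
Converged at ψ = 0.771.
Compositions from xᵢ = zᵢ/(1+ψ(Kᵢ−1)), yᵢ = Kᵢxᵢ:
  carbon tetrachloride: x = 0.127, y = 0.425
  toluene: x = 0.275, y = 0.336
  n-nonane: x = 0.597, y = 0.239

y_n-nonane = 0.239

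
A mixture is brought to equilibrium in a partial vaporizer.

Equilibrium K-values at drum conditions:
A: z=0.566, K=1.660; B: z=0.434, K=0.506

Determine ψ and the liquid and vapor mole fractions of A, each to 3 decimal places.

ψ = 0.488, x_A = 0.428, y_A = 0.711

Binary case is linear: z₁(K₁−1)(1+ψ(K₂−1)) + z₂(K₂−1)(1+ψ(K₁−1)) = 0
⇒ ψ = [z₁(K₁−1)+z₂(K₂−1)] / [−(K₁−1)(K₂−1)] = 0.1592/0.3260 = 0.488
Compositions from xᵢ = zᵢ/(1+ψ(Kᵢ−1)), yᵢ = Kᵢxᵢ:
  A: x = 0.428, y = 0.711
  B: x = 0.572, y = 0.289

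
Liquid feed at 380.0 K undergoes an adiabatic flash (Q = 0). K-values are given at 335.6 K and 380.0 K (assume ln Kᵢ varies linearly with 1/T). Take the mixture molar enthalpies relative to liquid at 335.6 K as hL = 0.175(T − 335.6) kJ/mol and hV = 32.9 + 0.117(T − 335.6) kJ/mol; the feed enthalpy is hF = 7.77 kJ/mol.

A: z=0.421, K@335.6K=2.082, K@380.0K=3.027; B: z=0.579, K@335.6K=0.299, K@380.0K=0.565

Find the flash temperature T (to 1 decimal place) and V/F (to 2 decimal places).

Adiabatic flash: solve Rachford–Rice at each trial T, then check hF = ψ·hV(T) + (1−ψ)·hL(T).
  T = 335.6 K: K = (2.082, 0.299), RR gives ψ = 0.065, H_out = 2.153 kJ/mol
  T = 380.0 K: K = (3.027, 0.565), RR gives ψ = 0.682, H_out = 28.457 kJ/mol
  T = 357.8 K: K = (2.540, 0.419), RR gives ψ = 0.349, H_out = 14.913 kJ/mol
  T = 346.7 K: K = (2.307, 0.356), RR gives ψ = 0.211, H_out = 8.737 kJ/mol
  T = 341.1 K: K = (2.192, 0.326), RR gives ψ = 0.139, H_out = 5.506 kJ/mol
  T = 343.9 K: K = (2.249, 0.341), RR gives ψ = 0.175, H_out = 7.139 kJ/mol
  T = 345.3 K: K = (2.278, 0.348), RR gives ψ = 0.193, H_out = 7.941 kJ/mol
Linear interpolation between T = 343.9 (H_out = 7.139) and T = 345.3 (H_out = 7.941) on hF = 7.77 gives T ≈ 345.0 K, at which ψ = 0.19.

T = 345.0 K, V/F = 0.19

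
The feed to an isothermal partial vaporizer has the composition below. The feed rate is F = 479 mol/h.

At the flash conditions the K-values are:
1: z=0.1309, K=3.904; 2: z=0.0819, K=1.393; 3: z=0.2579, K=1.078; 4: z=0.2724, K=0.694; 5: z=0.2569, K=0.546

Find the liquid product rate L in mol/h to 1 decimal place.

Material balance + equilibrium reduce to Σ zᵢ(Kᵢ−1)/(1+β(Kᵢ−1)) = 0.
g(0) = ΣzᵢKᵢ − 1 = 0.2324 and g(1) = 1 − Σzᵢ/Kᵢ = -0.1946, so a root lies in (0, 1).
Newton iteration, β⁰ = 0.48:
  β = 0.4800: g = -0.04158, g' = -0.3247 → β = 0.3519
  β = 0.3519: g = 0.00363, g' = -0.3883 → β = 0.3613
Converged at β = 0.3613.
Then V = β·F = 0.3613·479 = 173.1 mol/h and L = F − V = 305.9 mol/h.

L = 305.9 mol/h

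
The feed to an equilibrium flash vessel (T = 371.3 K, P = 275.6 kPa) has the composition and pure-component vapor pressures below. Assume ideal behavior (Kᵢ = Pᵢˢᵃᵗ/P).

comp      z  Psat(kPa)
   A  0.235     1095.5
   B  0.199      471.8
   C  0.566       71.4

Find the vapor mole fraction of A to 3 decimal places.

y_A = 0.531

Raoult's law: Kᵢ = Pᵢˢᵃᵗ/P = Pᵢˢᵃᵗ/275.6.
  K_A = 1095.5/275.6 = 3.97496, K_B = 471.8/275.6 = 1.71190, K_C = 71.4/275.6 = 0.25907
Newton iteration, V/F⁰ = 0.5:
  V/F = 0.500: g = -0.2806, g' = -1.175 → V/F = 0.261
  V/F = 0.261: g = -0.0071, g' = -1.208 → V/F = 0.255
Converged at V/F = 0.255.
Compositions from xᵢ = zᵢ/(1+V/F(Kᵢ−1)), yᵢ = Kᵢxᵢ:
  A: x = 0.134, y = 0.531
  B: x = 0.168, y = 0.288
  C: x = 0.698, y = 0.181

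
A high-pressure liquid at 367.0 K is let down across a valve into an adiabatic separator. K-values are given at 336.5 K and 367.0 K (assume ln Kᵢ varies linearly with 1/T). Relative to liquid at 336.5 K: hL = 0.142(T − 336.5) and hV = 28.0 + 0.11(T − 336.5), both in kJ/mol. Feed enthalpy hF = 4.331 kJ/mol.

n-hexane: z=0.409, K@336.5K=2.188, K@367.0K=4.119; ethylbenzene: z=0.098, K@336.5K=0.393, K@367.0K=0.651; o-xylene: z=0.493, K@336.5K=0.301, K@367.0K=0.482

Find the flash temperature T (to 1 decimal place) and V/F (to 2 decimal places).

Adiabatic flash: solve Rachford–Rice at each trial T, then check hF = ψ·hV(T) + (1−ψ)·hL(T).
  T = 336.5 K: K = (2.188, 0.393, 0.301), RR gives ψ = 0.101, H_out = 2.817 kJ/mol
  T = 367.0 K: K = (4.119, 0.651, 0.482), RR gives ψ = 0.640, H_out = 21.616 kJ/mol
  T = 351.8 K: K = (3.047, 0.512, 0.385), RR gives ψ = 0.399, H_out = 13.139 kJ/mol
  T = 344.1 K: K = (2.589, 0.449, 0.341), RR gives ψ = 0.266, H_out = 8.452 kJ/mol
  T = 340.3 K: K = (2.382, 0.421, 0.321), RR gives ψ = 0.189, H_out = 5.815 kJ/mol
  T = 338.4 K: K = (2.284, 0.407, 0.311), RR gives ψ = 0.147, H_out = 4.370 kJ/mol
Linear interpolation between T = 336.5 (H_out = 2.817) and T = 338.4 (H_out = 4.370) on hF = 4.331 gives T ≈ 338.4 K, at which ψ = 0.15.

T = 338.4 K, V/F = 0.15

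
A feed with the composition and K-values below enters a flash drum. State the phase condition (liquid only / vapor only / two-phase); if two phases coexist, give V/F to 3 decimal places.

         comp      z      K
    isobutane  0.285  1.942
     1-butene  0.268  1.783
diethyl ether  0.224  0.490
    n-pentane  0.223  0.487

ΣzᵢKᵢ = 1.250; Σzᵢ/Kᵢ = 1.212.
Both exceed 1, so a two-phase solution exists.
Newton–Raphson from ψ = 0.47:
  ψ = 0.470: g = 0.0385, g' = -0.412 → ψ = 0.563
Converged at ψ = 0.563.

two-phase, V/F = 0.563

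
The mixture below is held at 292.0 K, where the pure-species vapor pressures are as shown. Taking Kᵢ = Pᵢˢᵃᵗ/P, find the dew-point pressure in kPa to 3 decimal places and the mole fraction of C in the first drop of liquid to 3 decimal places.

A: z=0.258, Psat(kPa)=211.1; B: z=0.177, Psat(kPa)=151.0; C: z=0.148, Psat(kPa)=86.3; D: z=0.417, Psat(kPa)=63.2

At the dew point ψ → 1, so Σzᵢ/Kᵢ = 1 with Kᵢ = Pᵢˢᵃᵗ/P ⇒ 1/P = Σzᵢ/Pᵢˢᵃᵗ.
1/P = 0.258/211.1 + 0.177/151.0 + 0.148/86.3 + 0.417/63.2 = 0.010707 ⇒ P = 93.393 kPa
xᵢ = zᵢP/Pᵢˢᵃᵗ ⇒ x_C = 0.148·93.393/86.3 = 0.160

Pdew = 93.393 kPa, x_C = 0.160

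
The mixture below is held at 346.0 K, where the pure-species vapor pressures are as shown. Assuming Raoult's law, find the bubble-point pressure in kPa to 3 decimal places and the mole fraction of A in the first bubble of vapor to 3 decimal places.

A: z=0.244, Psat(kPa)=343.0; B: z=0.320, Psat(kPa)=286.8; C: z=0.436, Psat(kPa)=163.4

Pbub = 246.710 kPa, y_A = 0.339

At the bubble point ψ → 0, so ΣzᵢKᵢ = 1 with Kᵢ = Pᵢˢᵃᵗ/P ⇒ P = ΣzᵢPᵢˢᵃᵗ.
P = 0.244·343.0 + 0.320·286.8 + 0.436·163.4 = 246.710 kPa
yᵢ = zᵢPᵢˢᵃᵗ/P ⇒ y_A = 0.244·343.0/246.710 = 0.339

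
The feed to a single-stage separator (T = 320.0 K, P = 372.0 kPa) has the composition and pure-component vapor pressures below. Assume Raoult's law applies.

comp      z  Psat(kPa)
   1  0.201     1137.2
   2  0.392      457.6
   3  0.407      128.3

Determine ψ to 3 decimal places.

Raoult's law: Kᵢ = Pᵢˢᵃᵗ/P = Pᵢˢᵃᵗ/372.0.
  K_1 = 1137.2/372.0 = 3.05699, K_2 = 457.6/372.0 = 1.23011, K_3 = 128.3/372.0 = 0.34489
Material balance + equilibrium reduce to Σ zᵢ(Kᵢ−1)/(1+ψ(Kᵢ−1)) = 0.
Check two-phase: ΣzᵢKᵢ = 1.237 > 1 and Σzᵢ/Kᵢ = 1.565 > 1, so g(0) = 0.237 > 0 and g(1) = -0.565 < 0.
Newton iteration, ψ⁰ = 0.34:
  ψ = 0.340: g = -0.0161, g' = -0.601 → ψ = 0.313
Converged at ψ = 0.313.

ψ = 0.313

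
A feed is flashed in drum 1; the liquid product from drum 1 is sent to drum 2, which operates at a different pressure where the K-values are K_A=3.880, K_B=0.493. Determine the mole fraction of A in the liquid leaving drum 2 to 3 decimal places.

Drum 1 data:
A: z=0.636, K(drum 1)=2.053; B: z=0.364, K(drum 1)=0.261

Drum 1:
Material balance + equilibrium reduce to Σ zᵢ(Kᵢ−1)/(1+ψ₁(Kᵢ−1)) = 0.
g(0) = ΣzᵢKᵢ − 1 = 0.401 and g(1) = 1 − Σzᵢ/Kᵢ = -0.704, so a root lies in (0, 1).
Binary case is linear: z₁(K₁−1)(1+ψ₁(K₂−1)) + z₂(K₂−1)(1+ψ₁(K₁−1)) = 0
⇒ ψ₁ = [z₁(K₁−1)+z₂(K₂−1)] / [−(K₁−1)(K₂−1)] = 0.4007/0.7782 = 0.515
Drum-1 compositions:
  A: x = 0.412, y = 0.847
  B: x = 0.588, y = 0.153
Drum-2 feed = drum-1 liquid: z₂ = (0.4124, 0.5876).
Drum 2:
Let ψ₂ = V/F and solve Σ zᵢ(Kᵢ−1)/(1+ψ₂(Kᵢ−1)) = 0.
g(0) = ΣzᵢKᵢ − 1 = 0.890 and g(1) = 1 − Σzᵢ/Kᵢ = -0.298, so a root lies in (0, 1).
Newton–Raphson from ψ₂ = 0.5:
  ψ₂ = 0.500: g = 0.0877, g' = -0.846 → ψ₂ = 0.604
  ψ₂ = 0.604: g = 0.0044, g' = -0.770 → ψ₂ = 0.609
Converged at ψ₂ = 0.609.
  A: x = 0.150, y = 0.581
  B: x = 0.850, y = 0.419

x_A (drum 2) = 0.150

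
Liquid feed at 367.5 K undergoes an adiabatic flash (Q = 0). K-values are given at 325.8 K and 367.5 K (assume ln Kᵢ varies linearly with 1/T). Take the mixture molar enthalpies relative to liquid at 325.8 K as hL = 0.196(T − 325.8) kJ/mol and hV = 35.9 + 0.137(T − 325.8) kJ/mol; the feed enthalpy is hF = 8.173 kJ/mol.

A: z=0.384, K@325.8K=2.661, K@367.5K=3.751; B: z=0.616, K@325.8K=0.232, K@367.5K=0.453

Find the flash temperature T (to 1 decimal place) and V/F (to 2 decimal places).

T = 333.3 K, V/F = 0.19

Adiabatic flash: solve Rachford–Rice at each trial T, then check hF = ψ·hV(T) + (1−ψ)·hL(T).
  T = 325.8 K: K = (2.661, 0.232), RR gives ψ = 0.129, H_out = 4.636 kJ/mol
  T = 367.5 K: K = (3.751, 0.453), RR gives ψ = 0.478, H_out = 24.160 kJ/mol
  T = 346.6 K: K = (3.191, 0.331), RR gives ψ = 0.292, H_out = 14.215 kJ/mol
  T = 336.2 K: K = (2.922, 0.278), RR gives ψ = 0.212, H_out = 9.508 kJ/mol
  T = 331.0 K: K = (2.791, 0.255), RR gives ψ = 0.171, H_out = 7.108 kJ/mol
  T = 333.6 K: K = (2.856, 0.266), RR gives ψ = 0.191, H_out = 8.315 kJ/mol
  T = 332.3 K: K = (2.823, 0.260), RR gives ψ = 0.181, H_out = 7.714 kJ/mol
Linear interpolation between T = 332.3 (H_out = 7.714) and T = 333.6 (H_out = 8.315) on hF = 8.173 gives T ≈ 333.3 K, at which ψ = 0.19.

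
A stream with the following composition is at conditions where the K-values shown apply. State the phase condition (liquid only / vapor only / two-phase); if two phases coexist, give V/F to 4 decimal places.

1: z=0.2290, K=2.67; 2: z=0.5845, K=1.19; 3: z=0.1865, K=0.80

vapor only

ΣzᵢKᵢ = 1.4562; Σzᵢ/Kᵢ = 0.8101.
Since Σzᵢ/Kᵢ < 1 the mixture is above its dew point — single vapor phase.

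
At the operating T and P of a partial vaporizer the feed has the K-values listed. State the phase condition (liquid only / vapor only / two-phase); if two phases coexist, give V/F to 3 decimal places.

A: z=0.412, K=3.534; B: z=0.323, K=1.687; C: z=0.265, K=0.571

ΣzᵢKᵢ = 2.152; Σzᵢ/Kᵢ = 0.772.
Since Σzᵢ/Kᵢ < 1 the mixture is above its dew point — single vapor phase.

vapor only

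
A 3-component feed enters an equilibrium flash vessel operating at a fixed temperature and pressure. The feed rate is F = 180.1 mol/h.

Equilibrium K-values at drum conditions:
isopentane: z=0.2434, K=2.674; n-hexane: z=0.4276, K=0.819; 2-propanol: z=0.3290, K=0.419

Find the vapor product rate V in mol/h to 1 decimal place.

V = 38.9 mol/h

Rachford–Rice: g(ψ) = Σ zᵢ(Kᵢ−1)/(1+ψ(Kᵢ−1)) = 0.
Check two-phase: ΣzᵢKᵢ = 1.1389 > 1 and Σzᵢ/Kᵢ = 1.3983 > 1, so g(0) = 0.1389 > 0 and g(1) = -0.3983 < 0.
Iterate (Newton) starting at ψ = 0.7:
  ψ = 0.7000: g = -0.22319, g' = -0.4785 → ψ = 0.2335
  ψ = 0.2335: g = -0.00903, g' = -0.5165 → ψ = 0.2160
  ψ = 0.2160: g = 0.00010, g' = -0.5283 → ψ = 0.2162
Converged at ψ = 0.2162.
Then V = ψ·F = 0.2162·180.1 = 38.9 mol/h and L = F − V = 141.2 mol/h.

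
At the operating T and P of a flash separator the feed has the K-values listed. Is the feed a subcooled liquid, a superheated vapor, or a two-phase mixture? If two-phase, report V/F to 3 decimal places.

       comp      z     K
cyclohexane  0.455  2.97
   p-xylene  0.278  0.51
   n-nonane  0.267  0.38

two-phase, V/F = 0.540

ΣzᵢKᵢ = 1.595; Σzᵢ/Kᵢ = 1.401.
Both exceed 1, so a two-phase solution exists.
Rachford–Rice: g(ψ) = Σ zᵢ(Kᵢ−1)/(1+ψ(Kᵢ−1)) = 0.
Newton–Raphson from ψ = 0.45:
  ψ = 0.450: g = 0.0708, g' = -0.803 → ψ = 0.538
  ψ = 0.538: g = 0.0017, g' = -0.770 → ψ = 0.540
Converged at ψ = 0.540.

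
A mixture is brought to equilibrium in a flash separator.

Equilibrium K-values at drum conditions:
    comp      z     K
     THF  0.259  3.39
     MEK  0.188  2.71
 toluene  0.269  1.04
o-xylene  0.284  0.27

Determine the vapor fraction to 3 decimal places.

ψ = 0.662

Let ψ = V/F and solve Σ zᵢ(Kᵢ−1)/(1+ψ(Kᵢ−1)) = 0.
Feasibility: ΣzᵢKᵢ = 1.744, Σzᵢ/Kᵢ = 1.456 — both > 1, two phases present.
Newton–Raphson from ψ = 0.34:
  ψ = 0.340: g = 0.2796, g' = -0.938 → ψ = 0.638
  ψ = 0.638: g = 0.0213, g' = -0.888 → ψ = 0.662
Converged at ψ = 0.662.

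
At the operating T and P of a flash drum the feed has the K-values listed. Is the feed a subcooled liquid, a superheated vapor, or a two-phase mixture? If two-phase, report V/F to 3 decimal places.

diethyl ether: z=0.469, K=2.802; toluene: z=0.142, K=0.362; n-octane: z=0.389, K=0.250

ΣzᵢKᵢ = 1.463; Σzᵢ/Kᵢ = 2.116.
Both exceed 1, so a two-phase solution exists.
Let ψ = V/F and solve Σ zᵢ(Kᵢ−1)/(1+ψ(Kᵢ−1)) = 0.
Newton iteration, ψ⁰ = 0.66:
  ψ = 0.660: g = -0.3482, g' = -1.348 → ψ = 0.402
  ψ = 0.402: g = -0.0491, g' = -1.065 → ψ = 0.356
Converged at ψ = 0.356.

two-phase, V/F = 0.356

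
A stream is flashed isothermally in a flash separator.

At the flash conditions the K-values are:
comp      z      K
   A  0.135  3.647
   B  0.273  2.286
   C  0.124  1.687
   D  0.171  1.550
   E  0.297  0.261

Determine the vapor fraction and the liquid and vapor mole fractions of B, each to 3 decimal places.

Rachford–Rice: g(ψ) = Σ zᵢ(Kᵢ−1)/(1+ψ(Kᵢ−1)) = 0.
g(0) = ΣzᵢKᵢ − 1 = 0.668 and g(1) = 1 − Σzᵢ/Kᵢ = -0.478, so a root lies in (0, 1).
Newton–Raphson from ψ = 0.65:
  ψ = 0.650: g = 0.0284, g' = -0.918 → ψ = 0.681
  ψ = 0.681: g = -0.0006, g' = -0.960 → ψ = 0.680
Converged at ψ = 0.680.
Compositions from xᵢ = zᵢ/(1+ψ(Kᵢ−1)), yᵢ = Kᵢxᵢ:
  A: x = 0.048, y = 0.176
  B: x = 0.146, y = 0.333
  C: x = 0.085, y = 0.143
  D: x = 0.124, y = 0.193
  E: x = 0.597, y = 0.156

ψ = 0.680, x_B = 0.146, y_B = 0.333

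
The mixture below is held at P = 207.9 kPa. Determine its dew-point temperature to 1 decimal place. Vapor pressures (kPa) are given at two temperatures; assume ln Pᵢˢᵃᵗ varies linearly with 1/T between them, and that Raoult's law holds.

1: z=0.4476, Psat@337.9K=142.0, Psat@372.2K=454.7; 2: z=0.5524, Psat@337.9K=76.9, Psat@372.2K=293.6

Dew-point temperature: Σzᵢ·P/Pᵢˢᵃᵗ(T) = 1. Interpolate ln Pᵢˢᵃᵗ = aᵢ + bᵢ/T.
  T = 337.9 K: ΣzᵢP/Pᵢˢᵃᵗ = 2.1487
  T = 372.2 K: ΣzᵢP/Pᵢˢᵃᵗ = 0.5958
  T = 355.0 K: ΣzᵢP/Pᵢˢᵃᵗ = 1.0981
  T = 363.6 K: ΣzᵢP/Pᵢˢᵃᵗ = 0.8029
  T = 359.3 K: ΣzᵢP/Pᵢˢᵃᵗ = 0.9371
  T = 357.1 K: ΣzᵢP/Pᵢˢᵃᵗ = 1.0158
Interpolating between 357.1 K and 359.3 K gives T ≈ 357.5 K.

T = 357.5 K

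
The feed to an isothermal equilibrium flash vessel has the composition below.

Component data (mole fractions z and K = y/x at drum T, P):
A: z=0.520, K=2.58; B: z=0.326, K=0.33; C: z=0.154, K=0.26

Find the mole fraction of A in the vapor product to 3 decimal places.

y_A = 0.787

Material balance + equilibrium reduce to Σ zᵢ(Kᵢ−1)/(1+V/F(Kᵢ−1)) = 0.
Feasibility: ΣzᵢKᵢ = 1.489, Σzᵢ/Kᵢ = 1.782 — both > 1, two phases present.
Iterate (Newton) starting at V/F = 0.5:
  V/F = 0.500: g = -0.0503, g' = -0.949 → V/F = 0.447
  V/F = 0.447: g = -0.0005, g' = -0.932 → V/F = 0.446
Converged at V/F = 0.446.
Compositions from xᵢ = zᵢ/(1+V/F(Kᵢ−1)), yᵢ = Kᵢxᵢ:
  A: x = 0.305, y = 0.787
  B: x = 0.465, y = 0.153
  C: x = 0.230, y = 0.060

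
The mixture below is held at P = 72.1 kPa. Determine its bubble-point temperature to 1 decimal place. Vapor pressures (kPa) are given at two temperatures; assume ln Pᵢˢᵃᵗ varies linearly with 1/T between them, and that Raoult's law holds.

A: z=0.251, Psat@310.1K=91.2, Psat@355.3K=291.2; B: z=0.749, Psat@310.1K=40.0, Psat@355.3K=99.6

T = 322.6 K

Bubble-point temperature: ΣzᵢPᵢˢᵃᵗ(T) = P. Interpolate ln Pᵢˢᵃᵗ = aᵢ + bᵢ/T.
  T = 310.1 K: ΣzᵢPᵢˢᵃᵗ = 52.85 kPa
  T = 355.3 K: ΣzᵢPᵢˢᵃᵗ = 147.69 kPa
  T = 332.7 K: ΣzᵢPᵢˢᵃᵗ = 91.31 kPa
  T = 321.4 K: ΣzᵢPᵢˢᵃᵗ = 70.10 kPa
  T = 327.0 K: ΣzᵢPᵢˢᵃᵗ = 80.09 kPa
  T = 324.2 K: ΣzᵢPᵢˢᵃᵗ = 74.97 kPa
  T = 322.8 K: ΣzᵢPᵢˢᵃᵗ = 72.50 kPa
Interpolating between 321.4 K and 322.8 K gives T ≈ 322.6 K.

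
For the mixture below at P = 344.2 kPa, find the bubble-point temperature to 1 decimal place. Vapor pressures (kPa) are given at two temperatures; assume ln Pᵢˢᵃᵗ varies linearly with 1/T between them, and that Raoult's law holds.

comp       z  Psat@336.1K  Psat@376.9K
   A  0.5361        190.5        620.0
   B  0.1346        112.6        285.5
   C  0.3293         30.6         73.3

Bubble-point temperature: ΣzᵢPᵢˢᵃᵗ(T) = P. Interpolate ln Pᵢˢᵃᵗ = aᵢ + bᵢ/T.
  T = 336.1 K: ΣzᵢPᵢˢᵃᵗ = 127.36 kPa
  T = 376.9 K: ΣzᵢPᵢˢᵃᵗ = 394.95 kPa
  T = 356.5 K: ΣzᵢPᵢˢᵃᵗ = 231.34 kPa
  T = 366.7 K: ΣzᵢPᵢˢᵃᵗ = 304.44 kPa
  T = 371.8 K: ΣzᵢPᵢˢᵃᵗ = 347.35 kPa
  T = 369.2 K: ΣzᵢPᵢˢᵃᵗ = 324.91 kPa
Interpolating between 369.2 K and 371.8 K gives T ≈ 371.4 K.

T = 371.4 K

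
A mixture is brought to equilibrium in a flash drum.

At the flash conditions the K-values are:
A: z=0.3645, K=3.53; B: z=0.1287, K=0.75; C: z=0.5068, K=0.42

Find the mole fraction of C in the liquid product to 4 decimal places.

x_C = 0.6840

Material balance + equilibrium reduce to Σ zᵢ(Kᵢ−1)/(1+V/F(Kᵢ−1)) = 0.
Check two-phase: ΣzᵢKᵢ = 1.5961 > 1 and Σzᵢ/Kᵢ = 1.4815 > 1, so g(0) = 0.5961 > 0 and g(1) = -0.4815 < 0.
Newton iteration, V/F⁰ = 0.5:
  V/F = 0.5000: g = -0.04363, g' = -0.8035 → V/F = 0.4457
  V/F = 0.4457: g = 0.00081, g' = -0.8357 → V/F = 0.4467
Converged at V/F = 0.4467.
Compositions from xᵢ = zᵢ/(1+V/F(Kᵢ−1)), yᵢ = Kᵢxᵢ:
  A: x = 0.1711, y = 0.6041
  B: x = 0.1449, y = 0.1087
  C: x = 0.6840, y = 0.2873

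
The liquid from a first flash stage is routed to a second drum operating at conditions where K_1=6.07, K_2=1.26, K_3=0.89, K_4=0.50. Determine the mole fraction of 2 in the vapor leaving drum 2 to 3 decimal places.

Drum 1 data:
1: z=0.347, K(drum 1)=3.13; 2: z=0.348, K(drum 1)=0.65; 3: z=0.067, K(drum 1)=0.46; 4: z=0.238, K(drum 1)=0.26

y_2 (drum 2) = 0.413

Drum 1:
Rachford–Rice: g(ψ₁) = Σ zᵢ(Kᵢ−1)/(1+ψ₁(Kᵢ−1)) = 0.
Feasibility: ΣzᵢKᵢ = 1.405, Σzᵢ/Kᵢ = 1.707 — both > 1, two phases present.
Newton iteration, ψ₁⁰ = 0.44:
  ψ₁ = 0.440: g = -0.0710, g' = -0.799 → ψ₁ = 0.351
  ψ₁ = 0.351: g = 0.0014, g' = -0.838 → ψ₁ = 0.353
Converged at ψ₁ = 0.353.
Drum-1 compositions:
  1: x = 0.198, y = 0.620
  2: x = 0.397, y = 0.258
  3: x = 0.083, y = 0.038
  4: x = 0.322, y = 0.084
Drum-2 feed = drum-1 liquid: z₂ = (0.1981, 0.3970, 0.0828, 0.3221).
Drum 2:
Iterate (Newton) starting at ψ₂ = 0.31:
  ψ₂ = 0.310: g = 0.2861, g' = -0.907 → ψ₂ = 0.625
  ψ₂ = 0.625: g = 0.0855, g' = -0.484 → ψ₂ = 0.802
  ψ₂ = 0.802: g = 0.0048, g' = -0.442 → ψ₂ = 0.813
Converged at ψ₂ = 0.813.
  1: x = 0.039, y = 0.235
  2: x = 0.328, y = 0.413
  3: x = 0.091, y = 0.081
  4: x = 0.543, y = 0.271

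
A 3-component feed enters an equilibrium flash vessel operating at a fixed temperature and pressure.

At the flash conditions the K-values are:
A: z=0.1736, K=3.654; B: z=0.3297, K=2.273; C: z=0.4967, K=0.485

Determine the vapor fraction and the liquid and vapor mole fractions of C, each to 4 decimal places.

ψ = 0.6729, x_C = 0.7601, y_C = 0.3686

Iterate (Newton) starting at ψ = 0.5:
  ψ = 0.5000: g = 0.10995, g' = -0.6643 → ψ = 0.6655
  ψ = 0.6655: g = 0.00457, g' = -0.6213 → ψ = 0.6729
Converged at ψ = 0.6729.
Compositions from xᵢ = zᵢ/(1+ψ(Kᵢ−1)), yᵢ = Kᵢxᵢ:
  A: x = 0.0623, y = 0.2277
  B: x = 0.1776, y = 0.4037
  C: x = 0.7601, y = 0.3686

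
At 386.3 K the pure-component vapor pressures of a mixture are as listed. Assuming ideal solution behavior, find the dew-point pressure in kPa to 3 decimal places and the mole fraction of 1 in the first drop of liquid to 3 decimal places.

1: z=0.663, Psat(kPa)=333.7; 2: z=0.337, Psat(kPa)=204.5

Pdew = 275.123 kPa, x_1 = 0.547

At the dew point ψ → 1, so Σzᵢ/Kᵢ = 1 with Kᵢ = Pᵢˢᵃᵗ/P ⇒ 1/P = Σzᵢ/Pᵢˢᵃᵗ.
1/P = 0.663/333.7 + 0.337/204.5 = 0.003635 ⇒ P = 275.123 kPa
xᵢ = zᵢP/Pᵢˢᵃᵗ ⇒ x_1 = 0.663·275.123/333.7 = 0.547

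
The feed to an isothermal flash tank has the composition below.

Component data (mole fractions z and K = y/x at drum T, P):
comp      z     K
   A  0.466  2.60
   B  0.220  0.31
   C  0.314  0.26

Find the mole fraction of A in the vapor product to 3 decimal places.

y_A = 0.807

Let ψ = V/F and solve Σ zᵢ(Kᵢ−1)/(1+ψ(Kᵢ−1)) = 0.
Check two-phase: ΣzᵢKᵢ = 1.361 > 1 and Σzᵢ/Kᵢ = 2.097 > 1, so g(0) = 0.361 > 0 and g(1) = -1.097 < 0.
Iterate (Newton) starting at ψ = 0.48:
  ψ = 0.480: g = -0.1656, g' = -1.029 → ψ = 0.319
  ψ = 0.319: g = -0.0053, g' = -0.990 → ψ = 0.314
Converged at ψ = 0.314.
Compositions from xᵢ = zᵢ/(1+ψ(Kᵢ−1)), yᵢ = Kᵢxᵢ:
  A: x = 0.310, y = 0.807
  B: x = 0.281, y = 0.087
  C: x = 0.409, y = 0.106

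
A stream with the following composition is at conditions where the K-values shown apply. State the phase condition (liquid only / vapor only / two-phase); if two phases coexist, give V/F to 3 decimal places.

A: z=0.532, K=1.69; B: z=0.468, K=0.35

two-phase, V/F = 0.140

ΣzᵢKᵢ = 1.063; Σzᵢ/Kᵢ = 1.652.
Both exceed 1, so a two-phase solution exists.
Let ψ = V/F and solve Σ zᵢ(Kᵢ−1)/(1+ψ(Kᵢ−1)) = 0.
Iterate (Newton) starting at ψ = 0.5:
  ψ = 0.500: g = -0.1777, g' = -0.574 → ψ = 0.190
  ψ = 0.190: g = -0.0227, g' = -0.455 → ψ = 0.141
  ψ = 0.141: g = -0.0001, g' = -0.450 → ψ = 0.140
Converged at ψ = 0.140.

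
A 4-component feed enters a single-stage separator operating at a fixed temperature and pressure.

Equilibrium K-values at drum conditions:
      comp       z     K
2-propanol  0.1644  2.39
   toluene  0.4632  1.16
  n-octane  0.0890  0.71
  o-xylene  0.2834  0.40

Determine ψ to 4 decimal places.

ψ = 0.2889

Let ψ = V/F and solve Σ zᵢ(Kᵢ−1)/(1+ψ(Kᵢ−1)) = 0.
g(0) = ΣzᵢKᵢ − 1 = 0.1068 and g(1) = 1 − Σzᵢ/Kᵢ = -0.3019, so a root lies in (0, 1).
Iterate (Newton) starting at ψ = 0.5:
  ψ = 0.5000: g = -0.06966, g' = -0.3392 → ψ = 0.2946
  ψ = 0.2946: g = -0.00187, g' = -0.3302 → ψ = 0.2889
Converged at ψ = 0.2889.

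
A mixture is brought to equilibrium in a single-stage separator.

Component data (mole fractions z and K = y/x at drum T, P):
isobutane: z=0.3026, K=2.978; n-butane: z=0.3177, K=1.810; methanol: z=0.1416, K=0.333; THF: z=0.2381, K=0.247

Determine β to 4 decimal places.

β = 0.5603

Rachford–Rice: g(β) = Σ zᵢ(Kᵢ−1)/(1+β(Kᵢ−1)) = 0.
g(0) = ΣzᵢKᵢ − 1 = 0.5821 and g(1) = 1 − Σzᵢ/Kᵢ = -0.6663, so a root lies in (0, 1).
Newton–Raphson from β = 0.36:
  β = 0.3600: g = 0.17858, g' = -0.8920 → β = 0.5602
  β = 0.5602: g = 0.00006, g' = -0.9295 → β = 0.5603
Converged at β = 0.5603.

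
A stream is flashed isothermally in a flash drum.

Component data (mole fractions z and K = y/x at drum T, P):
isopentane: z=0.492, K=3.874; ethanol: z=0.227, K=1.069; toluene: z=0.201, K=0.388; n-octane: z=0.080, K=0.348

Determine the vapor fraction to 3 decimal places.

ψ = 0.910

Material balance + equilibrium reduce to Σ zᵢ(Kᵢ−1)/(1+ψ(Kᵢ−1)) = 0.
g(0) = ΣzᵢKᵢ − 1 = 1.254 and g(1) = 1 − Σzᵢ/Kᵢ = -0.087, so a root lies in (0, 1).
Newton iteration, ψ⁰ = 0.39:
  ψ = 0.390: g = 0.4504, g' = -1.096 → ψ = 0.801
  ψ = 0.801: g = 0.0924, g' = -0.812 → ψ = 0.915
  ψ = 0.915: g = -0.0045, g' = -0.907 → ψ = 0.910
Converged at ψ = 0.910.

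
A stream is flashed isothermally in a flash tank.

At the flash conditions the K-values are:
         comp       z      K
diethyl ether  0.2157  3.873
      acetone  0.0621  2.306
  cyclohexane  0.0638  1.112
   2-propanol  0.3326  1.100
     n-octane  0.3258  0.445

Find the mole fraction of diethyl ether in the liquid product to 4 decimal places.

Material balance + equilibrium reduce to Σ zᵢ(Kᵢ−1)/(1+ψ(Kᵢ−1)) = 0.
Check two-phase: ΣzᵢKᵢ = 1.5604 > 1 and Σzᵢ/Kᵢ = 1.1745 > 1, so g(0) = 0.5604 > 0 and g(1) = -0.1745 < 0.
Iterate (Newton) starting at ψ = 0.38:
  ψ = 0.3800: g = 0.16022, g' = -0.6192 → ψ = 0.6387
  ψ = 0.6387: g = 0.02061, g' = -0.4975 → ψ = 0.6802
Converged at ψ = 0.6802.
Compositions from xᵢ = zᵢ/(1+ψ(Kᵢ−1)), yᵢ = Kᵢxᵢ:
  diethyl ether: x = 0.0730, y = 0.2828
  acetone: x = 0.0329, y = 0.0758
  cyclohexane: x = 0.0593, y = 0.0659
  2-propanol: x = 0.3114, y = 0.3426
  n-octane: x = 0.5234, y = 0.2329

x_diethyl ether = 0.0730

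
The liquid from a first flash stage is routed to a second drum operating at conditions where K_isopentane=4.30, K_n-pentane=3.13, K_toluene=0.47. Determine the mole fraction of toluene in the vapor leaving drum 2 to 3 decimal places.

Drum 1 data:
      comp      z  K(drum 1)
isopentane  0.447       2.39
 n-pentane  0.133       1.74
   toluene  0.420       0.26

Drum 1:
Rachford–Rice: g(ψ₁) = Σ zᵢ(Kᵢ−1)/(1+ψ₁(Kᵢ−1)) = 0.
Check two-phase: ΣzᵢKᵢ = 1.409 > 1 and Σzᵢ/Kᵢ = 1.879 > 1, so g(0) = 0.409 > 0 and g(1) = -0.879 < 0.
Newton–Raphson from ψ₁ = 0.48:
  ψ₁ = 0.480: g = -0.0367, g' = -0.904 → ψ₁ = 0.439
Converged at ψ₁ = 0.439.
Drum-1 compositions:
  isopentane: x = 0.278, y = 0.664
  n-pentane: x = 0.100, y = 0.175
  toluene: x = 0.622, y = 0.162
Drum-2 feed = drum-1 liquid: z₂ = (0.2777, 0.1004, 0.6219).
Drum 2:
Let ψ₂ = V/F and solve Σ zᵢ(Kᵢ−1)/(1+ψ₂(Kᵢ−1)) = 0.
Check two-phase: ΣzᵢKᵢ = 1.800 > 1 and Σzᵢ/Kᵢ = 1.420 > 1, so g(0) = 0.800 > 0 and g(1) = -0.420 < 0.
Iterate (Newton) starting at ψ₂ = 0.5:
  ψ₂ = 0.500: g = 0.0008, g' = -0.861 → ψ₂ = 0.501
Converged at ψ₂ = 0.501.
  isopentane: x = 0.105, y = 0.450
  n-pentane: x = 0.049, y = 0.152
  toluene: x = 0.847, y = 0.398

y_toluene (drum 2) = 0.398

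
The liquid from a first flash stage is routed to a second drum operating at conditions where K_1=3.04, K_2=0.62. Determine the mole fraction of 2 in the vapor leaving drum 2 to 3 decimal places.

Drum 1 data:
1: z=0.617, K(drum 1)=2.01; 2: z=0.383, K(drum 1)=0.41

Drum 1:
Let ψ₁ = V/F and solve Σ zᵢ(Kᵢ−1)/(1+ψ₁(Kᵢ−1)) = 0.
Check two-phase: ΣzᵢKᵢ = 1.397 > 1 and Σzᵢ/Kᵢ = 1.241 > 1, so g(0) = 0.397 > 0 and g(1) = -0.241 < 0.
Iterate (Newton) starting at ψ₁ = 0.57:
  ψ₁ = 0.570: g = 0.0550, g' = -0.556 → ψ₁ = 0.669
  ψ₁ = 0.669: g = -0.0014, g' = -0.588 → ψ₁ = 0.667
Converged at ψ₁ = 0.667.
Drum-1 compositions:
  1: x = 0.369, y = 0.741
  2: x = 0.631, y = 0.259
Drum-2 feed = drum-1 liquid: z₂ = (0.3688, 0.6312).
Drum 2:
Material balance + equilibrium reduce to Σ zᵢ(Kᵢ−1)/(1+ψ₂(Kᵢ−1)) = 0.
Feasibility: ΣzᵢKᵢ = 1.512, Σzᵢ/Kᵢ = 1.139 — both > 1, two phases present.
Newton–Raphson from ψ₂ = 0.69:
  ψ₂ = 0.690: g = -0.0127, g' = -0.432 → ψ₂ = 0.661
Converged at ψ₂ = 0.661.
  1: x = 0.157, y = 0.477
  2: x = 0.843, y = 0.523

y_2 (drum 2) = 0.523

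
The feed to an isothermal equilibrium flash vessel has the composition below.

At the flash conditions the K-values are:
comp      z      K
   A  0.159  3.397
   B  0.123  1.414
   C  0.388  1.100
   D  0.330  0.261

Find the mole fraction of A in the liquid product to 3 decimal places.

x_A = 0.094

Rachford–Rice: g(β) = Σ zᵢ(Kᵢ−1)/(1+β(Kᵢ−1)) = 0.
Feasibility: ΣzᵢKᵢ = 1.227, Σzᵢ/Kᵢ = 1.751 — both > 1, two phases present.
Newton–Raphson from β = 0.58:
  β = 0.580: g = -0.1896, g' = -0.729 → β = 0.320
  β = 0.320: g = -0.0211, g' = -0.622 → β = 0.286
Converged at β = 0.286.
Compositions from xᵢ = zᵢ/(1+β(Kᵢ−1)), yᵢ = Kᵢxᵢ:
  A: x = 0.094, y = 0.320
  B: x = 0.110, y = 0.155
  C: x = 0.377, y = 0.415
  D: x = 0.419, y = 0.109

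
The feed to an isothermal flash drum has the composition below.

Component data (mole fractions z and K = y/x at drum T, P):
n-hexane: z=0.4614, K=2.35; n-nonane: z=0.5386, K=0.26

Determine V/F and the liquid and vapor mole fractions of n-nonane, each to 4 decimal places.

Rachford–Rice: g(V/F) = Σ zᵢ(Kᵢ−1)/(1+V/F(Kᵢ−1)) = 0.
g(0) = ΣzᵢKᵢ − 1 = 0.2243 and g(1) = 1 − Σzᵢ/Kᵢ = -1.2679, so a root lies in (0, 1).
Binary case is linear: z₁(K₁−1)(1+V/F(K₂−1)) + z₂(K₂−1)(1+V/F(K₁−1)) = 0
⇒ V/F = [z₁(K₁−1)+z₂(K₂−1)] / [−(K₁−1)(K₂−1)] = 0.22433/0.99900 = 0.2246
Compositions from xᵢ = zᵢ/(1+V/F(Kᵢ−1)), yᵢ = Kᵢxᵢ:
  n-hexane: x = 0.3541, y = 0.8321
  n-nonane: x = 0.6459, y = 0.1679

V/F = 0.2246, x_n-nonane = 0.6459, y_n-nonane = 0.1679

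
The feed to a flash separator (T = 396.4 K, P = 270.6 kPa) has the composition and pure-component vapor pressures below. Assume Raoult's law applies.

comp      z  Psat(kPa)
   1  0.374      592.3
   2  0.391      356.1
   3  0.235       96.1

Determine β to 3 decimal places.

β = 0.823

Raoult's law: Kᵢ = Pᵢˢᵃᵗ/P = Pᵢˢᵃᵗ/270.6.
  K_1 = 592.3/270.6 = 2.18884, K_2 = 356.1/270.6 = 1.31596, K_3 = 96.1/270.6 = 0.35514
Let β = V/F and solve Σ zᵢ(Kᵢ−1)/(1+β(Kᵢ−1)) = 0.
g(0) = ΣzᵢKᵢ − 1 = 0.417 and g(1) = 1 − Σzᵢ/Kᵢ = -0.130, so a root lies in (0, 1).
Newton–Raphson from β = 0.48:
  β = 0.480: g = 0.1709, g' = -0.449 → β = 0.861
  β = 0.861: g = -0.0238, g' = -0.647 → β = 0.824
  β = 0.824: g = -0.0008, g' = -0.605 → β = 0.823
Converged at β = 0.823.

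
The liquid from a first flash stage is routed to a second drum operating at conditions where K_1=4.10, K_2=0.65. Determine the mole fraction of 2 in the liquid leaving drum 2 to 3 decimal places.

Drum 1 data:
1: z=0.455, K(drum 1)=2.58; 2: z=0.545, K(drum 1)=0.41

Drum 1:
Material balance + equilibrium reduce to Σ zᵢ(Kᵢ−1)/(1+ψ₁(Kᵢ−1)) = 0.
Feasibility: ΣzᵢKᵢ = 1.397, Σzᵢ/Kᵢ = 1.506 — both > 1, two phases present.
Newton–Raphson from ψ₁ = 0.5:
  ψ₁ = 0.500: g = -0.0545, g' = -0.736 → ψ₁ = 0.426
Converged at ψ₁ = 0.426.
Drum-1 compositions:
  1: x = 0.272, y = 0.701
  2: x = 0.728, y = 0.299
Drum-2 feed = drum-1 liquid: z₂ = (0.2719, 0.7281).
Drum 2:
Let ψ₂ = V/F and solve Σ zᵢ(Kᵢ−1)/(1+ψ₂(Kᵢ−1)) = 0.
Feasibility: ΣzᵢKᵢ = 1.588, Σzᵢ/Kᵢ = 1.186 — both > 1, two phases present.
Newton–Raphson from ψ₂ = 0.5:
  ψ₂ = 0.500: g = 0.0216, g' = -0.533 → ψ₂ = 0.541
  ψ₂ = 0.541: g = 0.0007, g' = -0.501 → ψ₂ = 0.542
Converged at ψ₂ = 0.542.
  1: x = 0.101, y = 0.416
  2: x = 0.899, y = 0.584

x_2 (drum 2) = 0.899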